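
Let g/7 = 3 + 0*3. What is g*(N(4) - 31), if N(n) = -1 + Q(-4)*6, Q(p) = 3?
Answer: -294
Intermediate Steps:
g = 21 (g = 7*(3 + 0*3) = 7*(3 + 0) = 7*3 = 21)
N(n) = 17 (N(n) = -1 + 3*6 = -1 + 18 = 17)
g*(N(4) - 31) = 21*(17 - 31) = 21*(-14) = -294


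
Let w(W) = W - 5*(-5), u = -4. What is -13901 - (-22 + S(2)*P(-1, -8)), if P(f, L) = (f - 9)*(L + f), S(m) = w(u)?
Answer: -15769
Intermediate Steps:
w(W) = 25 + W (w(W) = W + 25 = 25 + W)
S(m) = 21 (S(m) = 25 - 4 = 21)
P(f, L) = (-9 + f)*(L + f)
-13901 - (-22 + S(2)*P(-1, -8)) = -13901 - (-22 + 21*((-1)² - 9*(-8) - 9*(-1) - 8*(-1))) = -13901 - (-22 + 21*(1 + 72 + 9 + 8)) = -13901 - (-22 + 21*90) = -13901 - (-22 + 1890) = -13901 - 1*1868 = -13901 - 1868 = -15769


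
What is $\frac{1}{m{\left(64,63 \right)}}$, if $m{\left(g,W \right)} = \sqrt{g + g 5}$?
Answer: $\frac{\sqrt{6}}{48} \approx 0.051031$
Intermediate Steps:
$m{\left(g,W \right)} = \sqrt{6} \sqrt{g}$ ($m{\left(g,W \right)} = \sqrt{g + 5 g} = \sqrt{6 g} = \sqrt{6} \sqrt{g}$)
$\frac{1}{m{\left(64,63 \right)}} = \frac{1}{\sqrt{6} \sqrt{64}} = \frac{1}{\sqrt{6} \cdot 8} = \frac{1}{8 \sqrt{6}} = \frac{\sqrt{6}}{48}$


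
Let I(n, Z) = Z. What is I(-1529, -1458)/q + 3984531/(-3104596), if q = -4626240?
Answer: -767869591353/598441924960 ≈ -1.2831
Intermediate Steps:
I(-1529, -1458)/q + 3984531/(-3104596) = -1458/(-4626240) + 3984531/(-3104596) = -1458*(-1/4626240) + 3984531*(-1/3104596) = 243/771040 - 3984531/3104596 = -767869591353/598441924960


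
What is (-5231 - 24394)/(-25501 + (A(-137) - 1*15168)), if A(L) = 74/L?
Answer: 4058625/5571727 ≈ 0.72843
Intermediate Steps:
(-5231 - 24394)/(-25501 + (A(-137) - 1*15168)) = (-5231 - 24394)/(-25501 + (74/(-137) - 1*15168)) = -29625/(-25501 + (74*(-1/137) - 15168)) = -29625/(-25501 + (-74/137 - 15168)) = -29625/(-25501 - 2078090/137) = -29625/(-5571727/137) = -29625*(-137/5571727) = 4058625/5571727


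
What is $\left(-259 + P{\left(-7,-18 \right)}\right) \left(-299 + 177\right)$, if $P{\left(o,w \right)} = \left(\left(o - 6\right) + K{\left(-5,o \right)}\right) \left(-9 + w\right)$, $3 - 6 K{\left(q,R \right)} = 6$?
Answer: $-12871$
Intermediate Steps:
$K{\left(q,R \right)} = - \frac{1}{2}$ ($K{\left(q,R \right)} = \frac{1}{2} - 1 = - \frac{1}{2}$)
$P{\left(o,w \right)} = \left(-9 + w\right) \left(- \frac{13}{2} + o\right)$ ($P{\left(o,w \right)} = \left(\left(o - 6\right) - \frac{1}{2}\right) \left(-9 + w\right) = \left(\left(-6 + o\right) - \frac{1}{2}\right) \left(-9 + w\right) = \left(- \frac{13}{2} + o\right) \left(-9 + w\right) = \left(-9 + w\right) \left(- \frac{13}{2} + o\right)$)
$\left(-259 + P{\left(-7,-18 \right)}\right) \left(-299 + 177\right) = \left(-259 - - \frac{729}{2}\right) \left(-299 + 177\right) = \left(-259 + \left(\frac{117}{2} + 63 + 117 + 126\right)\right) \left(-122\right) = \left(-259 + \frac{729}{2}\right) \left(-122\right) = \frac{211}{2} \left(-122\right) = -12871$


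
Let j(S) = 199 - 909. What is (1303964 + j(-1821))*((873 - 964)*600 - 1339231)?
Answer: -1816515826074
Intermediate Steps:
j(S) = -710
(1303964 + j(-1821))*((873 - 964)*600 - 1339231) = (1303964 - 710)*((873 - 964)*600 - 1339231) = 1303254*(-91*600 - 1339231) = 1303254*(-54600 - 1339231) = 1303254*(-1393831) = -1816515826074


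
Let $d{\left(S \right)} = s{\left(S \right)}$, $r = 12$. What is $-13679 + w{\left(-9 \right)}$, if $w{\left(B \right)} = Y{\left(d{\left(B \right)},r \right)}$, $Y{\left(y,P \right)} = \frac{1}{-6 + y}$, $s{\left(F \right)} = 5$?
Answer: $-13680$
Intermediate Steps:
$d{\left(S \right)} = 5$
$w{\left(B \right)} = -1$ ($w{\left(B \right)} = \frac{1}{-6 + 5} = \frac{1}{-1} = -1$)
$-13679 + w{\left(-9 \right)} = -13679 - 1 = -13680$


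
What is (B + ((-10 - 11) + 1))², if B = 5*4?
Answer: 0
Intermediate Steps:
B = 20
(B + ((-10 - 11) + 1))² = (20 + ((-10 - 11) + 1))² = (20 + (-21 + 1))² = (20 - 20)² = 0² = 0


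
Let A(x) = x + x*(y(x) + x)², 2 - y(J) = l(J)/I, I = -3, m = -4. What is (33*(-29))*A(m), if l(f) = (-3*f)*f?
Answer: 1244100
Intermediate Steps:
l(f) = -3*f²
y(J) = 2 - J² (y(J) = 2 - (-3*J²)/(-3) = 2 - (-3*J²)*(-1)/3 = 2 - J²)
A(x) = x + x*(2 + x - x²)² (A(x) = x + x*((2 - x²) + x)² = x + x*(2 + x - x²)²)
(33*(-29))*A(m) = (33*(-29))*(-4*(1 + (2 - 4 - 1*(-4)²)²)) = -(-3828)*(1 + (2 - 4 - 1*16)²) = -(-3828)*(1 + (2 - 4 - 16)²) = -(-3828)*(1 + (-18)²) = -(-3828)*(1 + 324) = -(-3828)*325 = -957*(-1300) = 1244100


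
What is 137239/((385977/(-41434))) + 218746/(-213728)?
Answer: -607709468085685/41247046128 ≈ -14733.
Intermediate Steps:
137239/((385977/(-41434))) + 218746/(-213728) = 137239/((385977*(-1/41434))) + 218746*(-1/213728) = 137239/(-385977/41434) - 109373/106864 = 137239*(-41434/385977) - 109373/106864 = -5686360726/385977 - 109373/106864 = -607709468085685/41247046128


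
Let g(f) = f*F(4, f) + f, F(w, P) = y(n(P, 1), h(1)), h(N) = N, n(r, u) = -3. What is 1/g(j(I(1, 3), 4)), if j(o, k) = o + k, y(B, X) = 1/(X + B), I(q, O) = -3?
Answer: 2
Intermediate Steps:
y(B, X) = 1/(B + X)
j(o, k) = k + o
F(w, P) = -½ (F(w, P) = 1/(-3 + 1) = 1/(-2) = -½)
g(f) = f/2 (g(f) = f*(-½) + f = -f/2 + f = f/2)
1/g(j(I(1, 3), 4)) = 1/((4 - 3)/2) = 1/((½)*1) = 1/(½) = 2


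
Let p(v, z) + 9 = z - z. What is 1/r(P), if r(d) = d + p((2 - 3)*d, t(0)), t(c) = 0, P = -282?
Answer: -1/291 ≈ -0.0034364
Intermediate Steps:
p(v, z) = -9 (p(v, z) = -9 + (z - z) = -9 + 0 = -9)
r(d) = -9 + d (r(d) = d - 9 = -9 + d)
1/r(P) = 1/(-9 - 282) = 1/(-291) = -1/291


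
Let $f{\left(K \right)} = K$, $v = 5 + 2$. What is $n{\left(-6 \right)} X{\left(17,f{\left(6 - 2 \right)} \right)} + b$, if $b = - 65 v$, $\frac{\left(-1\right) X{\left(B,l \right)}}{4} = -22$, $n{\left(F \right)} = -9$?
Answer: $-1247$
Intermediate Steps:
$v = 7$
$X{\left(B,l \right)} = 88$ ($X{\left(B,l \right)} = \left(-4\right) \left(-22\right) = 88$)
$b = -455$ ($b = \left(-65\right) 7 = -455$)
$n{\left(-6 \right)} X{\left(17,f{\left(6 - 2 \right)} \right)} + b = \left(-9\right) 88 - 455 = -792 - 455 = -1247$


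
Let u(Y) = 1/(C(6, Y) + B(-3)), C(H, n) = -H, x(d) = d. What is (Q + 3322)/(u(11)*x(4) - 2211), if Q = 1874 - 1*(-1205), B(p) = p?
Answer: -57609/19903 ≈ -2.8945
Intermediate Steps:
u(Y) = -⅑ (u(Y) = 1/(-1*6 - 3) = 1/(-6 - 3) = 1/(-9) = -⅑)
Q = 3079 (Q = 1874 + 1205 = 3079)
(Q + 3322)/(u(11)*x(4) - 2211) = (3079 + 3322)/(-⅑*4 - 2211) = 6401/(-4/9 - 2211) = 6401/(-19903/9) = 6401*(-9/19903) = -57609/19903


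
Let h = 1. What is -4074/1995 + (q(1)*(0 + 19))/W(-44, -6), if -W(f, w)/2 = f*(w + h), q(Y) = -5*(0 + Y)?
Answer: -15267/8360 ≈ -1.8262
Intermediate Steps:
q(Y) = -5*Y
W(f, w) = -2*f*(1 + w) (W(f, w) = -2*f*(w + 1) = -2*f*(1 + w))
-4074/1995 + (q(1)*(0 + 19))/W(-44, -6) = -4074/1995 + ((-5*1)*(0 + 19))/((-2*(-44)*(1 - 6))) = -4074*1/1995 + (-5*19)/((-2*(-44)*(-5))) = -194/95 - 95/(-440) = -194/95 - 95*(-1/440) = -194/95 + 19/88 = -15267/8360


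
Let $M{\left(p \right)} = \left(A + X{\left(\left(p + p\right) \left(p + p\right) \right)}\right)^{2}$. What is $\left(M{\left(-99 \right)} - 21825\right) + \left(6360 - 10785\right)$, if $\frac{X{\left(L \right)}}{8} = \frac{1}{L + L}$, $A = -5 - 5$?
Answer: $- \frac{2511958762169}{96059601} \approx -26150.0$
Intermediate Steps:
$A = -10$ ($A = -5 - 5 = -10$)
$X{\left(L \right)} = \frac{4}{L}$ ($X{\left(L \right)} = \frac{8}{L + L} = \frac{8}{2 L} = 8 \frac{1}{2 L} = \frac{4}{L}$)
$M{\left(p \right)} = \left(-10 + \frac{1}{p^{2}}\right)^{2}$ ($M{\left(p \right)} = \left(-10 + \frac{4}{\left(p + p\right) \left(p + p\right)}\right)^{2} = \left(-10 + \frac{4}{2 p 2 p}\right)^{2} = \left(-10 + \frac{4}{4 p^{2}}\right)^{2} = \left(-10 + 4 \frac{1}{4 p^{2}}\right)^{2} = \left(-10 + \frac{1}{p^{2}}\right)^{2}$)
$\left(M{\left(-99 \right)} - 21825\right) + \left(6360 - 10785\right) = \left(\frac{\left(-1 + 10 \left(-99\right)^{2}\right)^{2}}{96059601} - 21825\right) + \left(6360 - 10785\right) = \left(\frac{\left(-1 + 10 \cdot 9801\right)^{2}}{96059601} - 21825\right) - 4425 = \left(\frac{\left(-1 + 98010\right)^{2}}{96059601} - 21825\right) - 4425 = \left(\frac{98009^{2}}{96059601} - 21825\right) - 4425 = \left(\frac{1}{96059601} \cdot 9605764081 - 21825\right) - 4425 = \left(\frac{9605764081}{96059601} - 21825\right) - 4425 = - \frac{2086895027744}{96059601} - 4425 = - \frac{2511958762169}{96059601}$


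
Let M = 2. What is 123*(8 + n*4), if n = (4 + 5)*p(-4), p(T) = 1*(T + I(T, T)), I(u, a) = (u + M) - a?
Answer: -7872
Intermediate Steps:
I(u, a) = 2 + u - a (I(u, a) = (u + 2) - a = (2 + u) - a = 2 + u - a)
p(T) = 2 + T (p(T) = 1*(T + (2 + T - T)) = 1*(T + 2) = 1*(2 + T) = 2 + T)
n = -18 (n = (4 + 5)*(2 - 4) = 9*(-2) = -18)
123*(8 + n*4) = 123*(8 - 18*4) = 123*(8 - 72) = 123*(-64) = -7872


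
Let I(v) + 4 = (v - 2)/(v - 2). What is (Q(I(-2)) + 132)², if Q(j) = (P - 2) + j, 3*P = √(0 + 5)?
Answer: (381 + √5)²/9 ≈ 16319.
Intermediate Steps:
P = √5/3 (P = √(0 + 5)/3 = √5/3 ≈ 0.74536)
I(v) = -3 (I(v) = -4 + (v - 2)/(v - 2) = -4 + (-2 + v)/(-2 + v) = -4 + 1 = -3)
Q(j) = -2 + j + √5/3 (Q(j) = (√5/3 - 2) + j = (-2 + √5/3) + j = -2 + j + √5/3)
(Q(I(-2)) + 132)² = ((-2 - 3 + √5/3) + 132)² = ((-5 + √5/3) + 132)² = (127 + √5/3)²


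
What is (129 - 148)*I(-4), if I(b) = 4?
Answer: -76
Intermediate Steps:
(129 - 148)*I(-4) = (129 - 148)*4 = -19*4 = -76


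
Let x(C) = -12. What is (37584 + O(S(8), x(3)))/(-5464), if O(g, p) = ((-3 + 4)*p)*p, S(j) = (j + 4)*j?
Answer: -4716/683 ≈ -6.9048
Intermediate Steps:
S(j) = j*(4 + j) (S(j) = (4 + j)*j = j*(4 + j))
O(g, p) = p² (O(g, p) = (1*p)*p = p*p = p²)
(37584 + O(S(8), x(3)))/(-5464) = (37584 + (-12)²)/(-5464) = (37584 + 144)*(-1/5464) = 37728*(-1/5464) = -4716/683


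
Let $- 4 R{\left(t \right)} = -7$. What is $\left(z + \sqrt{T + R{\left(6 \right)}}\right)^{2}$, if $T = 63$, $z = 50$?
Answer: $\frac{\left(100 + \sqrt{259}\right)^{2}}{4} \approx 3369.4$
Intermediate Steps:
$R{\left(t \right)} = \frac{7}{4}$ ($R{\left(t \right)} = \left(- \frac{1}{4}\right) \left(-7\right) = \frac{7}{4}$)
$\left(z + \sqrt{T + R{\left(6 \right)}}\right)^{2} = \left(50 + \sqrt{63 + \frac{7}{4}}\right)^{2} = \left(50 + \sqrt{\frac{259}{4}}\right)^{2} = \left(50 + \frac{\sqrt{259}}{2}\right)^{2}$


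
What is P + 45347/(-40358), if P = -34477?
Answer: -1391468113/40358 ≈ -34478.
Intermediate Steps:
P + 45347/(-40358) = -34477 + 45347/(-40358) = -34477 + 45347*(-1/40358) = -34477 - 45347/40358 = -1391468113/40358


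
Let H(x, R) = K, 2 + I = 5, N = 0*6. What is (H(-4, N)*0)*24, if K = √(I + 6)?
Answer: 0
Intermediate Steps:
N = 0
I = 3 (I = -2 + 5 = 3)
K = 3 (K = √(3 + 6) = √9 = 3)
H(x, R) = 3
(H(-4, N)*0)*24 = (3*0)*24 = 0*24 = 0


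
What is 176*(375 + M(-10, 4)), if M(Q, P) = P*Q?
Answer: 58960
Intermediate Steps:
176*(375 + M(-10, 4)) = 176*(375 + 4*(-10)) = 176*(375 - 40) = 176*335 = 58960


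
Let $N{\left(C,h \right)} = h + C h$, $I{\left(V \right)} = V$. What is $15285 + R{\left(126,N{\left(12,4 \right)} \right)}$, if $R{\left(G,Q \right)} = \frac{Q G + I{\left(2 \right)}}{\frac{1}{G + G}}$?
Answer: $1666893$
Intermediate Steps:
$R{\left(G,Q \right)} = 2 G \left(2 + G Q\right)$ ($R{\left(G,Q \right)} = \frac{Q G + 2}{\frac{1}{G + G}} = \frac{G Q + 2}{\frac{1}{2 G}} = \frac{2 + G Q}{\frac{1}{2} \frac{1}{G}} = \left(2 + G Q\right) 2 G = 2 G \left(2 + G Q\right)$)
$15285 + R{\left(126,N{\left(12,4 \right)} \right)} = 15285 + 2 \cdot 126 \left(2 + 126 \cdot 4 \left(1 + 12\right)\right) = 15285 + 2 \cdot 126 \left(2 + 126 \cdot 4 \cdot 13\right) = 15285 + 2 \cdot 126 \left(2 + 126 \cdot 52\right) = 15285 + 2 \cdot 126 \left(2 + 6552\right) = 15285 + 2 \cdot 126 \cdot 6554 = 15285 + 1651608 = 1666893$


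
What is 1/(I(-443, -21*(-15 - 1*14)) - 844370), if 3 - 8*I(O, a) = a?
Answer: -4/3377783 ≈ -1.1842e-6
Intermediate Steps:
I(O, a) = 3/8 - a/8
1/(I(-443, -21*(-15 - 1*14)) - 844370) = 1/((3/8 - (-21)*(-15 - 1*14)/8) - 844370) = 1/((3/8 - (-21)*(-15 - 14)/8) - 844370) = 1/((3/8 - (-21)*(-29)/8) - 844370) = 1/((3/8 - 1/8*609) - 844370) = 1/((3/8 - 609/8) - 844370) = 1/(-303/4 - 844370) = 1/(-3377783/4) = -4/3377783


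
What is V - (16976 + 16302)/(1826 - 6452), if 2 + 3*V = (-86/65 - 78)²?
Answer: 20560307881/9772425 ≈ 2103.9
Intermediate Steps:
V = 26575886/12675 (V = -⅔ + (-86/65 - 78)²/3 = -⅔ + (-5156/65)²/3 = -⅔ + (⅓)*(26584336/4225) = -⅔ + 26584336/12675 = 26575886/12675 ≈ 2096.7)
V - (16976 + 16302)/(1826 - 6452) = 26575886/12675 - (16976 + 16302)/(1826 - 6452) = 26575886/12675 - 33278/(-4626) = 26575886/12675 - 33278*(-1)/4626 = 26575886/12675 - 1*(-16639/2313) = 26575886/12675 + 16639/2313 = 20560307881/9772425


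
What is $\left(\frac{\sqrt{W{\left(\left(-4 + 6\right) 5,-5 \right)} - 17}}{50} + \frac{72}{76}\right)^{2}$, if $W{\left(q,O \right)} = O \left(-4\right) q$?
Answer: $\frac{876063}{902500} + \frac{18 \sqrt{183}}{475} \approx 1.4833$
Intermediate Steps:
$W{\left(q,O \right)} = - 4 O q$
$\left(\frac{\sqrt{W{\left(\left(-4 + 6\right) 5,-5 \right)} - 17}}{50} + \frac{72}{76}\right)^{2} = \left(\frac{\sqrt{\left(-4\right) \left(-5\right) \left(-4 + 6\right) 5 - 17}}{50} + \frac{72}{76}\right)^{2} = \left(\sqrt{\left(-4\right) \left(-5\right) 2 \cdot 5 - 17} \cdot \frac{1}{50} + 72 \cdot \frac{1}{76}\right)^{2} = \left(\sqrt{\left(-4\right) \left(-5\right) 10 - 17} \cdot \frac{1}{50} + \frac{18}{19}\right)^{2} = \left(\sqrt{200 - 17} \cdot \frac{1}{50} + \frac{18}{19}\right)^{2} = \left(\sqrt{183} \cdot \frac{1}{50} + \frac{18}{19}\right)^{2} = \left(\frac{\sqrt{183}}{50} + \frac{18}{19}\right)^{2} = \left(\frac{18}{19} + \frac{\sqrt{183}}{50}\right)^{2}$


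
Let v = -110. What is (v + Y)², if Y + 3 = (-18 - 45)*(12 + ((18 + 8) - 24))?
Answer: 990025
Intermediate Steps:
Y = -885 (Y = -3 + (-18 - 45)*(12 + ((18 + 8) - 24)) = -3 - 63*(12 + (26 - 24)) = -3 - 63*(12 + 2) = -3 - 63*14 = -3 - 882 = -885)
(v + Y)² = (-110 - 885)² = (-995)² = 990025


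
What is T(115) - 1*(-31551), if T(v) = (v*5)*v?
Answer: 97676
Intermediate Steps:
T(v) = 5*v² (T(v) = (5*v)*v = 5*v²)
T(115) - 1*(-31551) = 5*115² - 1*(-31551) = 5*13225 + 31551 = 66125 + 31551 = 97676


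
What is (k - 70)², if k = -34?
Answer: 10816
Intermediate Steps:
(k - 70)² = (-34 - 70)² = (-104)² = 10816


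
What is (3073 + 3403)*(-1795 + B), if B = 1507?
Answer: -1865088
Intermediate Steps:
(3073 + 3403)*(-1795 + B) = (3073 + 3403)*(-1795 + 1507) = 6476*(-288) = -1865088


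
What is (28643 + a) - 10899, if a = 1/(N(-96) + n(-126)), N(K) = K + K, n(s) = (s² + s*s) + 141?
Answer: 562502545/31701 ≈ 17744.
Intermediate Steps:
n(s) = 141 + 2*s² (n(s) = (s² + s²) + 141 = 2*s² + 141 = 141 + 2*s²)
N(K) = 2*K
a = 1/31701 (a = 1/(2*(-96) + (141 + 2*(-126)²)) = 1/(-192 + (141 + 2*15876)) = 1/(-192 + (141 + 31752)) = 1/(-192 + 31893) = 1/31701 ≈ 3.1545e-5)
(28643 + a) - 10899 = (28643 + 1/31701) - 10899 = 908011744/31701 - 10899 = 562502545/31701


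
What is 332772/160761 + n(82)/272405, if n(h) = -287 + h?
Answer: 6041053377/2919473347 ≈ 2.0692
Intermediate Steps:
332772/160761 + n(82)/272405 = 332772/160761 + (-287 + 82)/272405 = 332772*(1/160761) - 205*1/272405 = 110924/53587 - 41/54481 = 6041053377/2919473347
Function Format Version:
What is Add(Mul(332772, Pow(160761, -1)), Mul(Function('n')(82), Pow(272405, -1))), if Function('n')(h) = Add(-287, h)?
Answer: Rational(6041053377, 2919473347) ≈ 2.0692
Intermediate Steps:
Add(Mul(332772, Pow(160761, -1)), Mul(Function('n')(82), Pow(272405, -1))) = Add(Mul(332772, Pow(160761, -1)), Mul(Add(-287, 82), Pow(272405, -1))) = Add(Mul(332772, Rational(1, 160761)), Mul(-205, Rational(1, 272405))) = Add(Rational(110924, 53587), Rational(-41, 54481)) = Rational(6041053377, 2919473347)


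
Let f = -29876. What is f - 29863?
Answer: -59739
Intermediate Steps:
f - 29863 = -29876 - 29863 = -59739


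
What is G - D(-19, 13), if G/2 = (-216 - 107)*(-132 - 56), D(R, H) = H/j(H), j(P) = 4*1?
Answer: 485779/4 ≈ 1.2144e+5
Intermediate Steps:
j(P) = 4
D(R, H) = H/4
G = 121448 (G = 2*((-216 - 107)*(-132 - 56)) = 2*(-323*(-188)) = 2*60724 = 121448)
G - D(-19, 13) = 121448 - 13/4 = 485779/4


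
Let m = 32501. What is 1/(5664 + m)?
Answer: 1/38165 ≈ 2.6202e-5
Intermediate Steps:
1/(5664 + m) = 1/(5664 + 32501) = 1/38165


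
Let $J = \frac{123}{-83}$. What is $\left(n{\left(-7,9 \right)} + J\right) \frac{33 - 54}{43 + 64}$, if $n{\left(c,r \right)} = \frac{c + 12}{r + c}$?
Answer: $- \frac{3549}{17762} \approx -0.19981$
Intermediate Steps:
$n{\left(c,r \right)} = \frac{12 + c}{c + r}$
$J = - \frac{123}{83}$ ($J = 123 \left(- \frac{1}{83}\right) = - \frac{123}{83} \approx -1.4819$)
$\left(n{\left(-7,9 \right)} + J\right) \frac{33 - 54}{43 + 64} = \left(\frac{12 - 7}{-7 + 9} - \frac{123}{83}\right) \frac{33 - 54}{43 + 64} = \left(\frac{1}{2} \cdot 5 - \frac{123}{83}\right) \left(- \frac{21}{107}\right) = \left(\frac{1}{2} \cdot 5 - \frac{123}{83}\right) \left(\left(-21\right) \frac{1}{107}\right) = \left(\frac{5}{2} - \frac{123}{83}\right) \left(- \frac{21}{107}\right) = \frac{169}{166} \left(- \frac{21}{107}\right) = - \frac{3549}{17762}$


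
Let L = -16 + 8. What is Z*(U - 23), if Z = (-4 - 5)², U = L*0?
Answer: -1863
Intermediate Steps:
L = -8
U = 0 (U = -8*0 = 0)
Z = 81 (Z = (-9)² = 81)
Z*(U - 23) = 81*(0 - 23) = 81*(-23) = -1863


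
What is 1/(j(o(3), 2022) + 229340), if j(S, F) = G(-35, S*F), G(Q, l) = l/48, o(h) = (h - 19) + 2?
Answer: 4/915001 ≈ 4.3716e-6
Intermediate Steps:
o(h) = -17 + h (o(h) = (-19 + h) + 2 = -17 + h)
G(Q, l) = l/48 (G(Q, l) = l*(1/48) = l/48)
j(S, F) = F*S/48 (j(S, F) = (S*F)/48 = (F*S)/48 = F*S/48)
1/(j(o(3), 2022) + 229340) = 1/((1/48)*2022*(-17 + 3) + 229340) = 1/((1/48)*2022*(-14) + 229340) = 1/(-2359/4 + 229340) = 1/(915001/4) = 4/915001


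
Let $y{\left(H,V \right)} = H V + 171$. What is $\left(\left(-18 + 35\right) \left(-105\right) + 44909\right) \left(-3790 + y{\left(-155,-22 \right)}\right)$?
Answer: $-9012916$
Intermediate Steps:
$y{\left(H,V \right)} = 171 + H V$
$\left(\left(-18 + 35\right) \left(-105\right) + 44909\right) \left(-3790 + y{\left(-155,-22 \right)}\right) = \left(\left(-18 + 35\right) \left(-105\right) + 44909\right) \left(-3790 + \left(171 - -3410\right)\right) = \left(17 \left(-105\right) + 44909\right) \left(-3790 + \left(171 + 3410\right)\right) = \left(-1785 + 44909\right) \left(-3790 + 3581\right) = 43124 \left(-209\right) = -9012916$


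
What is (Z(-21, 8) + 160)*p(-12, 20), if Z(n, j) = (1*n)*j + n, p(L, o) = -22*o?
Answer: 12760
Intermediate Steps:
Z(n, j) = n + j*n (Z(n, j) = n*j + n = j*n + n = n + j*n)
(Z(-21, 8) + 160)*p(-12, 20) = (-21*(1 + 8) + 160)*(-22*20) = (-21*9 + 160)*(-440) = (-189 + 160)*(-440) = -29*(-440) = 12760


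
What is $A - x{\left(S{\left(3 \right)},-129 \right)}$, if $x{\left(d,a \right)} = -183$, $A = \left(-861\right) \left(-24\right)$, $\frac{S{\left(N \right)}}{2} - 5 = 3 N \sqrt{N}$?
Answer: $20847$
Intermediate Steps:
$S{\left(N \right)} = 10 + 6 N^{\frac{3}{2}}$ ($S{\left(N \right)} = 10 + 2 \cdot 3 N \sqrt{N} = 10 + 2 \cdot 3 N^{\frac{3}{2}} = 10 + 6 N^{\frac{3}{2}}$)
$A = 20664$
$A - x{\left(S{\left(3 \right)},-129 \right)} = 20664 - -183 = 20664 + 183 = 20847$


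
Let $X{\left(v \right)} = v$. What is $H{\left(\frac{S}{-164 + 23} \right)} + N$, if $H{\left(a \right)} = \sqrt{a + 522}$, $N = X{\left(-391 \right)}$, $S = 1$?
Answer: $-391 + \frac{\sqrt{10377741}}{141} \approx -368.15$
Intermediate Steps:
$N = -391$
$H{\left(a \right)} = \sqrt{522 + a}$
$H{\left(\frac{S}{-164 + 23} \right)} + N = \sqrt{522 + \frac{1}{-164 + 23} \cdot 1} - 391 = \sqrt{522 + \frac{1}{-141} \cdot 1} - 391 = \sqrt{522 - \frac{1}{141}} - 391 = \sqrt{\frac{73601}{141}} - 391 = \frac{\sqrt{10377741}}{141} - 391 = -391 + \frac{\sqrt{10377741}}{141}$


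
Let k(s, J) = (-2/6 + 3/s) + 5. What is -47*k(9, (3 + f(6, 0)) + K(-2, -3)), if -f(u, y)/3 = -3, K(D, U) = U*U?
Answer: -235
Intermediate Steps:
K(D, U) = U**2
f(u, y) = 9 (f(u, y) = -3*(-3) = 9)
k(s, J) = 14/3 + 3/s (k(s, J) = (-2*1/6 + 3/s) + 5 = (-1/3 + 3/s) + 5 = 14/3 + 3/s)
-47*k(9, (3 + f(6, 0)) + K(-2, -3)) = -47*(14/3 + 3/9) = -47*(14/3 + 3*(1/9)) = -47*(14/3 + 1/3) = -47*5 = -235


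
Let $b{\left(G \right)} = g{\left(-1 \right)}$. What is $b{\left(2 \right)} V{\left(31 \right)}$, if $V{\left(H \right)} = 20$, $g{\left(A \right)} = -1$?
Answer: $-20$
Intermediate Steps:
$b{\left(G \right)} = -1$
$b{\left(2 \right)} V{\left(31 \right)} = \left(-1\right) 20 = -20$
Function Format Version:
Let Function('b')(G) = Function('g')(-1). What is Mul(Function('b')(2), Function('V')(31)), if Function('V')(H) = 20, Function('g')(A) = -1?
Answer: -20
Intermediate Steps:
Function('b')(G) = -1
Mul(Function('b')(2), Function('V')(31)) = Mul(-1, 20) = -20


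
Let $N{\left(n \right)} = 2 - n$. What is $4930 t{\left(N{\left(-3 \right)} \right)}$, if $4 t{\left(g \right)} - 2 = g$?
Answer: $\frac{17255}{2} \approx 8627.5$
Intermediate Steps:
$t{\left(g \right)} = \frac{1}{2} + \frac{g}{4}$
$4930 t{\left(N{\left(-3 \right)} \right)} = 4930 \left(\frac{1}{2} + \frac{2 - -3}{4}\right) = 4930 \left(\frac{1}{2} + \frac{2 + 3}{4}\right) = 4930 \left(\frac{1}{2} + \frac{1}{4} \cdot 5\right) = 4930 \left(\frac{1}{2} + \frac{5}{4}\right) = 4930 \cdot \frac{7}{4} = \frac{17255}{2}$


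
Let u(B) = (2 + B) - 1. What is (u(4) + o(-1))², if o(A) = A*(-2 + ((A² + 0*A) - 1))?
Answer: 49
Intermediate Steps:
o(A) = A*(-3 + A²) (o(A) = A*(-2 + ((A² + 0) - 1)) = A*(-2 + (A² - 1)) = A*(-2 + (-1 + A²)) = A*(-3 + A²))
u(B) = 1 + B
(u(4) + o(-1))² = ((1 + 4) - (-3 + (-1)²))² = (5 - (-3 + 1))² = (5 - 1*(-2))² = (5 + 2)² = 7² = 49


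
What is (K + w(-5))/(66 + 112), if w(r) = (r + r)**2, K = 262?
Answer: 181/89 ≈ 2.0337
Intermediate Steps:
w(r) = 4*r**2 (w(r) = (2*r)**2 = 4*r**2)
(K + w(-5))/(66 + 112) = (262 + 4*(-5)**2)/(66 + 112) = (262 + 4*25)/178 = (262 + 100)*(1/178) = 362*(1/178) = 181/89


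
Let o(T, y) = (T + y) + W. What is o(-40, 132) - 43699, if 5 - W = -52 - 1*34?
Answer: -43516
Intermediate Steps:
W = 91 (W = 5 - (-52 - 1*34) = 5 - (-52 - 34) = 5 - 1*(-86) = 5 + 86 = 91)
o(T, y) = 91 + T + y (o(T, y) = (T + y) + 91 = 91 + T + y)
o(-40, 132) - 43699 = (91 - 40 + 132) - 43699 = 183 - 43699 = -43516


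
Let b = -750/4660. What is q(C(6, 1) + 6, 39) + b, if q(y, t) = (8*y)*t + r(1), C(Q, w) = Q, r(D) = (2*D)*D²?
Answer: 1745561/466 ≈ 3745.8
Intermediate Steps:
r(D) = 2*D³
q(y, t) = 2 + 8*t*y (q(y, t) = (8*y)*t + 2*1³ = 8*t*y + 2*1 = 8*t*y + 2 = 2 + 8*t*y)
b = -75/466 (b = -750*1/4660 = -75/466 ≈ -0.16094)
q(C(6, 1) + 6, 39) + b = (2 + 8*39*(6 + 6)) - 75/466 = (2 + 8*39*12) - 75/466 = (2 + 3744) - 75/466 = 3746 - 75/466 = 1745561/466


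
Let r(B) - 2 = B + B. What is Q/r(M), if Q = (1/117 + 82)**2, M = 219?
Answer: 18412805/1204632 ≈ 15.285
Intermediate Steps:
r(B) = 2 + 2*B (r(B) = 2 + (B + B) = 2 + 2*B)
Q = 92064025/13689 (Q = (1/117 + 82)**2 = (9595/117)**2 = 92064025/13689 ≈ 6725.4)
Q/r(M) = 92064025/(13689*(2 + 2*219)) = 92064025/(13689*(2 + 438)) = (92064025/13689)/440 = (92064025/13689)*(1/440) = 18412805/1204632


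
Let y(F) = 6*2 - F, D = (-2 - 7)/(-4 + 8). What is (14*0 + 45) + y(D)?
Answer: 237/4 ≈ 59.250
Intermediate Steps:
D = -9/4 ≈ -2.2500
y(F) = 12 - F
(14*0 + 45) + y(D) = (14*0 + 45) + (12 - 1*(-9/4)) = (0 + 45) + (12 + 9/4) = 45 + 57/4 = 237/4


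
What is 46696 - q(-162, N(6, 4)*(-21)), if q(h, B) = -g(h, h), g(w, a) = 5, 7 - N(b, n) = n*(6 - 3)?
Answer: 46701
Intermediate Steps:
N(b, n) = 7 - 3*n (N(b, n) = 7 - n*(6 - 3) = 7 - n*3 = 7 - 3*n)
q(h, B) = -5 (q(h, B) = -1*5 = -5)
46696 - q(-162, N(6, 4)*(-21)) = 46696 - 1*(-5) = 46696 + 5 = 46701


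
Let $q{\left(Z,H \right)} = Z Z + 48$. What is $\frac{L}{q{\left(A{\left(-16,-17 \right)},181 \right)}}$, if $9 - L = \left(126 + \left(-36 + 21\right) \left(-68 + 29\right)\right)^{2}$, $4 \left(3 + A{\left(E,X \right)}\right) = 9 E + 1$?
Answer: $- \frac{8088192}{24793} \approx -326.23$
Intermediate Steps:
$A{\left(E,X \right)} = - \frac{11}{4} + \frac{9 E}{4}$ ($A{\left(E,X \right)} = -3 + \frac{9 E + 1}{4} = -3 + \frac{1 + 9 E}{4} = -3 + \left(\frac{1}{4} + \frac{9 E}{4}\right) = - \frac{11}{4} + \frac{9 E}{4}$)
$q{\left(Z,H \right)} = 48 + Z^{2}$ ($q{\left(Z,H \right)} = Z^{2} + 48 = 48 + Z^{2}$)
$L = -505512$ ($L = 9 - \left(126 + \left(-36 + 21\right) \left(-68 + 29\right)\right)^{2} = 9 - \left(126 - -585\right)^{2} = 9 - \left(126 + 585\right)^{2} = 9 - 711^{2} = 9 - 505521 = -505512$)
$\frac{L}{q{\left(A{\left(-16,-17 \right)},181 \right)}} = - \frac{505512}{48 + \left(- \frac{11}{4} + \frac{9}{4} \left(-16\right)\right)^{2}} = - \frac{505512}{48 + \left(- \frac{11}{4} - 36\right)^{2}} = - \frac{505512}{48 + \left(- \frac{155}{4}\right)^{2}} = - \frac{505512}{48 + \frac{24025}{16}} = - \frac{505512}{\frac{24793}{16}} = \left(-505512\right) \frac{16}{24793} = - \frac{8088192}{24793}$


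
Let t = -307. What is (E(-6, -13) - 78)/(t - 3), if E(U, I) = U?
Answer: 42/155 ≈ 0.27097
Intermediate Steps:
(E(-6, -13) - 78)/(t - 3) = (-6 - 78)/(-307 - 3) = -84/(-310) = -84*(-1/310) = 42/155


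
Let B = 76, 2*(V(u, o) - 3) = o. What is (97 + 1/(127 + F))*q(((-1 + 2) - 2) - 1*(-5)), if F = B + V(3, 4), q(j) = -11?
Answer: -221947/208 ≈ -1067.1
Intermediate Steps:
V(u, o) = 3 + o/2
F = 81 (F = 76 + (3 + (½)*4) = 76 + (3 + 2) = 76 + 5 = 81)
(97 + 1/(127 + F))*q(((-1 + 2) - 2) - 1*(-5)) = (97 + 1/(127 + 81))*(-11) = (97 + 1/208)*(-11) = (20177/208)*(-11) = -221947/208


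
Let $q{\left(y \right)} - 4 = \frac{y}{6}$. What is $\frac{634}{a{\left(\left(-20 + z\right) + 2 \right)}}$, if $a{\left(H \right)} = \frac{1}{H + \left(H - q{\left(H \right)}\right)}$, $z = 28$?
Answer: $\frac{27262}{3} \approx 9087.3$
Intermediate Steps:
$q{\left(y \right)} = 4 + \frac{y}{6}$
$a{\left(H \right)} = \frac{1}{-4 + \frac{11 H}{6}}$ ($a{\left(H \right)} = \frac{1}{H + \left(H - \left(4 + \frac{H}{6}\right)\right)} = \frac{1}{H + \left(-4 + \frac{5 H}{6}\right)} = \frac{1}{-4 + \frac{11 H}{6}}$)
$\frac{634}{a{\left(\left(-20 + z\right) + 2 \right)}} = \frac{634}{6 \frac{1}{-24 + 11 \left(\left(-20 + 28\right) + 2\right)}} = \frac{634}{6 \frac{1}{-24 + 11 \left(8 + 2\right)}} = \frac{634}{6 \frac{1}{-24 + 11 \cdot 10}} = \frac{634}{6 \frac{1}{-24 + 110}} = \frac{634}{6 \cdot \frac{1}{86}} = \frac{634}{\frac{3}{43}} = 634 \cdot \frac{43}{3} = \frac{27262}{3}$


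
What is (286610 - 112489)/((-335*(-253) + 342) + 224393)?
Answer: 174121/309490 ≈ 0.56261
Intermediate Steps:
(286610 - 112489)/((-335*(-253) + 342) + 224393) = 174121/((84755 + 342) + 224393) = 174121/(85097 + 224393) = 174121/309490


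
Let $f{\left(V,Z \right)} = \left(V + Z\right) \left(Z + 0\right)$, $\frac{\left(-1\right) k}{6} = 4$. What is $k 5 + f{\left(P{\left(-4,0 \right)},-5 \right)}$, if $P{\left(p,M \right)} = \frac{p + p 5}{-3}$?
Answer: $-135$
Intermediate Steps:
$k = -24$ ($k = \left(-6\right) 4 = -24$)
$P{\left(p,M \right)} = - 2 p$ ($P{\left(p,M \right)} = \left(p + 5 p\right) \left(- \frac{1}{3}\right) = 6 p \left(- \frac{1}{3}\right) = - 2 p$)
$f{\left(V,Z \right)} = Z \left(V + Z\right)$ ($f{\left(V,Z \right)} = \left(V + Z\right) Z = Z \left(V + Z\right)$)
$k 5 + f{\left(P{\left(-4,0 \right)},-5 \right)} = \left(-24\right) 5 - 5 \left(\left(-2\right) \left(-4\right) - 5\right) = -120 - 5 \left(8 - 5\right) = -120 - 15 = -135$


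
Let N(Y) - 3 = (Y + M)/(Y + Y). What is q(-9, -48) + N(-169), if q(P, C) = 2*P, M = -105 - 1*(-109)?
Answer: -4905/338 ≈ -14.512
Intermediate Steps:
M = 4 (M = -105 + 109 = 4)
N(Y) = 3 + (4 + Y)/(2*Y) (N(Y) = 3 + (Y + 4)/(Y + Y) = 3 + (4 + Y)/((2*Y)) = 3 + (4 + Y)*(1/(2*Y)) = 3 + (4 + Y)/(2*Y))
q(-9, -48) + N(-169) = 2*(-9) + (7/2 + 2/(-169)) = -18 + (7/2 + 2*(-1/169)) = -18 + (7/2 - 2/169) = -18 + 1179/338 = -4905/338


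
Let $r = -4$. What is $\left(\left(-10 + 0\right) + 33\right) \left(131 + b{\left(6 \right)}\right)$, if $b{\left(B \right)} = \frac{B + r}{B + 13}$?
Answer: $\frac{57293}{19} \approx 3015.4$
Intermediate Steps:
$b{\left(B \right)} = \frac{-4 + B}{13 + B}$ ($b{\left(B \right)} = \frac{B - 4}{B + 13} = \frac{-4 + B}{13 + B}$)
$\left(\left(-10 + 0\right) + 33\right) \left(131 + b{\left(6 \right)}\right) = \left(\left(-10 + 0\right) + 33\right) \left(131 + \frac{-4 + 6}{13 + 6}\right) = \left(-10 + 33\right) \left(131 + \frac{1}{19} \cdot 2\right) = 23 \left(131 + \frac{1}{19} \cdot 2\right) = 23 \left(131 + \frac{2}{19}\right) = 23 \cdot \frac{2491}{19} = \frac{57293}{19}$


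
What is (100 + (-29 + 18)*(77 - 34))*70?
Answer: -26110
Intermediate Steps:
(100 + (-29 + 18)*(77 - 34))*70 = (100 - 11*43)*70 = (100 - 473)*70 = -373*70 = -26110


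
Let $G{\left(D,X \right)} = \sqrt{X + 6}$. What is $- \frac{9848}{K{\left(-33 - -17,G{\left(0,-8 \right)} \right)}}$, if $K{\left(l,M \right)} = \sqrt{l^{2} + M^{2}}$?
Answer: $- \frac{4924 \sqrt{254}}{127} \approx -617.92$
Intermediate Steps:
$G{\left(D,X \right)} = \sqrt{6 + X}$
$K{\left(l,M \right)} = \sqrt{M^{2} + l^{2}}$
$- \frac{9848}{K{\left(-33 - -17,G{\left(0,-8 \right)} \right)}} = - \frac{9848}{\sqrt{\left(\sqrt{6 - 8}\right)^{2} + \left(-33 - -17\right)^{2}}} = - \frac{9848}{\sqrt{\left(\sqrt{-2}\right)^{2} + \left(-33 + 17\right)^{2}}} = - \frac{9848}{\sqrt{\left(i \sqrt{2}\right)^{2} + \left(-16\right)^{2}}} = - \frac{9848}{\sqrt{-2 + 256}} = - \frac{9848}{\sqrt{254}} = - 9848 \frac{\sqrt{254}}{254} = - \frac{4924 \sqrt{254}}{127}$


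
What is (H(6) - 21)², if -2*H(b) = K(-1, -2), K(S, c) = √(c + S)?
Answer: (42 + I*√3)²/4 ≈ 440.25 + 36.373*I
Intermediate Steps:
K(S, c) = √(S + c)
H(b) = -I*√3/2 (H(b) = -√(-1 - 2)/2 = -I*√3/2)
(H(6) - 21)² = (-I*√3/2 - 21)² = (-21 - I*√3/2)²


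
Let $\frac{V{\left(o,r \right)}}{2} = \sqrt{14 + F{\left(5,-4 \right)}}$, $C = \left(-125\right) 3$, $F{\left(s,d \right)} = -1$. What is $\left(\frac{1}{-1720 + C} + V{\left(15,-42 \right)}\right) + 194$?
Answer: $\frac{406429}{2095} + 2 \sqrt{13} \approx 201.21$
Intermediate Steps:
$C = -375$
$V{\left(o,r \right)} = 2 \sqrt{13}$ ($V{\left(o,r \right)} = 2 \sqrt{14 - 1} = 2 \sqrt{13}$)
$\left(\frac{1}{-1720 + C} + V{\left(15,-42 \right)}\right) + 194 = \left(\frac{1}{-1720 - 375} + 2 \sqrt{13}\right) + 194 = \left(\frac{1}{-2095} + 2 \sqrt{13}\right) + 194 = \left(- \frac{1}{2095} + 2 \sqrt{13}\right) + 194 = \frac{406429}{2095} + 2 \sqrt{13}$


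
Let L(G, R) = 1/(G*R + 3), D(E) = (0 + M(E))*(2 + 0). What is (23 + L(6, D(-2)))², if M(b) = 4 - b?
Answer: 2979076/5625 ≈ 529.61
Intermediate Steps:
D(E) = 8 - 2*E (D(E) = (0 + (4 - E))*(2 + 0) = (4 - E)*2 = 8 - 2*E)
L(G, R) = 1/(3 + G*R)
(23 + L(6, D(-2)))² = (23 + 1/(3 + 6*(8 - 2*(-2))))² = (23 + 1/(3 + 6*(8 + 4)))² = (23 + 1/(3 + 6*12))² = (23 + 1/(3 + 72))² = (23 + 1/75)² = (1726/75)² = 2979076/5625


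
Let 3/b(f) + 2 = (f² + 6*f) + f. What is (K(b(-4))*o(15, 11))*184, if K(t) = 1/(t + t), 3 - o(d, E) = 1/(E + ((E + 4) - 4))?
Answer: -41860/33 ≈ -1268.5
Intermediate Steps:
o(d, E) = 3 - 1/(2*E) (o(d, E) = 3 - 1/(E + ((E + 4) - 4)) = 3 - 1/(E + ((4 + E) - 4)) = 3 - 1/(E + E) = 3 - 1/(2*E))
b(f) = 3/(-2 + f² + 7*f) (b(f) = 3/(-2 + ((f² + 6*f) + f)) = 3/(-2 + (f² + 7*f)) = 3/(-2 + f² + 7*f))
K(t) = 1/(2*t)
(K(b(-4))*o(15, 11))*184 = ((1/(2*((3/(-2 + (-4)² + 7*(-4))))))*(3 - ½/11))*184 = ((1/(2*((3/(-2 + 16 - 28)))))*(3 - ½*1/11))*184 = ((1/(2*((3/(-14)))))*(3 - 1/22))*184 = ((1/(2*((3*(-1/14)))))*(65/22))*184 = ((1/(2*(-3/14)))*(65/22))*184 = (((½)*(-14/3))*(65/22))*184 = -7/3*65/22*184 = -455/66*184 = -41860/33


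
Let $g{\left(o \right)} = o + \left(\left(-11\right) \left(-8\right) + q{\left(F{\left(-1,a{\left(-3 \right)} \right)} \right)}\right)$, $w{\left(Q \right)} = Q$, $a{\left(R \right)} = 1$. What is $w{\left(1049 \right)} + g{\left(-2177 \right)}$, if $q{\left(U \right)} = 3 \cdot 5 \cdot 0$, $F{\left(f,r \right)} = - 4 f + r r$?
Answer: $-1040$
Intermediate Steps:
$F{\left(f,r \right)} = r^{2} - 4 f$ ($F{\left(f,r \right)} = - 4 f + r^{2} = r^{2} - 4 f$)
$q{\left(U \right)} = 0$ ($q{\left(U \right)} = 3 \cdot 0 = 0$)
$g{\left(o \right)} = 88 + o$ ($g{\left(o \right)} = o + \left(\left(-11\right) \left(-8\right) + 0\right) = o + \left(88 + 0\right) = o + 88 = 88 + o$)
$w{\left(1049 \right)} + g{\left(-2177 \right)} = 1049 + \left(88 - 2177\right) = 1049 - 2089 = -1040$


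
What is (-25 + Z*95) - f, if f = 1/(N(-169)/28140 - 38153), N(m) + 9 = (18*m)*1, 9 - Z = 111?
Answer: -3476766855875/357876157 ≈ -9715.0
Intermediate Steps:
Z = -102 (Z = 9 - 1*111 = 9 - 111 = -102)
N(m) = -9 + 18*m (N(m) = -9 + (18*m)*1 = -9 + 18*m)
f = -9380/357876157 (f = 1/((-9 + 18*(-169))/28140 - 38153) = 1/((-9 - 3042)*(1/28140) - 38153) = 1/(-3051*1/28140 - 38153) = 1/(-1017/9380 - 38153) = 1/(-357876157/9380) = -9380/357876157 ≈ -2.6210e-5)
(-25 + Z*95) - f = (-25 - 102*95) - 1*(-9380/357876157) = (-25 - 9690) + 9380/357876157 = -9715 + 9380/357876157 = -3476766855875/357876157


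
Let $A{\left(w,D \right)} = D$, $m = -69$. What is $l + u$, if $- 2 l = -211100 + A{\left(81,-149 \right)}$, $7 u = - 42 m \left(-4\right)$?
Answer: $\frac{207937}{2} \approx 1.0397 \cdot 10^{5}$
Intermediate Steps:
$u = -1656$ ($u = \frac{\left(-42\right) \left(-69\right) \left(-4\right)}{7} = \frac{2898 \left(-4\right)}{7} = \frac{1}{7} \left(-11592\right) = -1656$)
$l = \frac{211249}{2}$ ($l = - \frac{-211100 - 149}{2} = \left(- \frac{1}{2}\right) \left(-211249\right) = \frac{211249}{2} \approx 1.0562 \cdot 10^{5}$)
$l + u = \frac{211249}{2} - 1656 = \frac{207937}{2}$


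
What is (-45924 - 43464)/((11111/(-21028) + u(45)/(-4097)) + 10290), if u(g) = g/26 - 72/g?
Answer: -9814910261520/1129796395157 ≈ -8.6873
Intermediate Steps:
u(g) = -72/g + g/26 (u(g) = g*(1/26) - 72/g = g/26 - 72/g = -72/g + g/26)
(-45924 - 43464)/((11111/(-21028) + u(45)/(-4097)) + 10290) = (-45924 - 43464)/((11111/(-21028) + (-72/45 + (1/26)*45)/(-4097)) + 10290) = -89388/((11111*(-1/21028) + (-72*1/45 + 45/26)*(-1/4097)) + 10290) = -89388/((-11111/21028 + (-8/5 + 45/26)*(-1/4097)) + 10290) = -89388/((-11111/21028 + (17/130)*(-1/4097)) + 10290) = -89388/((-11111/21028 - 1/31330) + 10290) = -89388/(-174064329/329403620 + 10290) = -89388/3389389185471/329403620 = -89388*329403620/3389389185471 = -9814910261520/1129796395157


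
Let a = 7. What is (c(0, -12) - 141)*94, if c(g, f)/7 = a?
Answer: -8648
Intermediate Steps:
c(g, f) = 49 (c(g, f) = 7*7 = 49)
(c(0, -12) - 141)*94 = (49 - 141)*94 = -92*94 = -8648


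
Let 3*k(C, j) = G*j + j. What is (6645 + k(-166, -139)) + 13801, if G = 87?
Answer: 49106/3 ≈ 16369.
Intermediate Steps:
k(C, j) = 88*j/3 (k(C, j) = (87*j + j)/3 = (88*j)/3 = 88*j/3)
(6645 + k(-166, -139)) + 13801 = (6645 + (88/3)*(-139)) + 13801 = (6645 - 12232/3) + 13801 = 7703/3 + 13801 = 49106/3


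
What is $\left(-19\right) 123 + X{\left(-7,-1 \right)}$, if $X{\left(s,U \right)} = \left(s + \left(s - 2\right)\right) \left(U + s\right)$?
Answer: $-2209$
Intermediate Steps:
$X{\left(s,U \right)} = \left(-2 + 2 s\right) \left(U + s\right)$ ($X{\left(s,U \right)} = \left(s + \left(s - 2\right)\right) \left(U + s\right) = \left(s + \left(-2 + s\right)\right) \left(U + s\right) = \left(-2 + 2 s\right) \left(U + s\right)$)
$\left(-19\right) 123 + X{\left(-7,-1 \right)} = \left(-19\right) 123 + \left(\left(-2\right) \left(-1\right) - -14 + 2 \left(-7\right)^{2} + 2 \left(-1\right) \left(-7\right)\right) = -2337 + \left(2 + 14 + 2 \cdot 49 + 14\right) = -2337 + \left(2 + 14 + 98 + 14\right) = -2337 + 128 = -2209$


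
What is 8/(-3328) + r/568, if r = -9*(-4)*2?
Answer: 3673/29536 ≈ 0.12436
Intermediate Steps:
r = 72 (r = 36*2 = 72)
8/(-3328) + r/568 = 8/(-3328) + 72/568 = 8*(-1/3328) + 72*(1/568) = -1/416 + 9/71 = 3673/29536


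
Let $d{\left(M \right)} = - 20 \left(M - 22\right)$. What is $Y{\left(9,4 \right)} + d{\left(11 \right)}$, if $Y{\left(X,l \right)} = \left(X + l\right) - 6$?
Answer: $227$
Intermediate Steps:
$Y{\left(X,l \right)} = -6 + X + l$
$d{\left(M \right)} = 440 - 20 M$ ($d{\left(M \right)} = - 20 \left(-22 + M\right) = 440 - 20 M$)
$Y{\left(9,4 \right)} + d{\left(11 \right)} = \left(-6 + 9 + 4\right) + \left(440 - 220\right) = 7 + \left(440 - 220\right) = 7 + 220 = 227$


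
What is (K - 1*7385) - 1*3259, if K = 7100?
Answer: -3544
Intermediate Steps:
(K - 1*7385) - 1*3259 = (7100 - 1*7385) - 1*3259 = (7100 - 7385) - 3259 = -285 - 3259 = -3544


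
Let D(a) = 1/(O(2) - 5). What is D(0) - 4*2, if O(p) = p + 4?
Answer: -7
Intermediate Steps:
O(p) = 4 + p
D(a) = 1 (D(a) = 1/((4 + 2) - 5) = 1/(6 - 5) = 1/1 = 1)
D(0) - 4*2 = 1 - 4*2 = 1 - 8 = -7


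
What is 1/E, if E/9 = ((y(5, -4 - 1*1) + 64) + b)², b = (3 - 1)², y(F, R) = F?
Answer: 1/47961 ≈ 2.0850e-5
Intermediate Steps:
b = 4 (b = 2² = 4)
E = 47961 (E = 9*((5 + 64) + 4)² = 9*(69 + 4)² = 9*73² = 9*5329 = 47961)
1/E = 1/47961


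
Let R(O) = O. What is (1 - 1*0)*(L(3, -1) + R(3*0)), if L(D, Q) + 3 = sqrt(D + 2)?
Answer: -3 + sqrt(5) ≈ -0.76393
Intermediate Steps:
L(D, Q) = -3 + sqrt(2 + D) (L(D, Q) = -3 + sqrt(D + 2) = -3 + sqrt(2 + D))
(1 - 1*0)*(L(3, -1) + R(3*0)) = (1 - 1*0)*((-3 + sqrt(2 + 3)) + 3*0) = (1 + 0)*((-3 + sqrt(5)) + 0) = 1*(-3 + sqrt(5)) = -3 + sqrt(5)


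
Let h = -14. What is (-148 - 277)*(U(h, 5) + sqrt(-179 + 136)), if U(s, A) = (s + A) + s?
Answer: 9775 - 425*I*sqrt(43) ≈ 9775.0 - 2786.9*I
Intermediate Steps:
U(s, A) = A + 2*s (U(s, A) = (A + s) + s = A + 2*s)
(-148 - 277)*(U(h, 5) + sqrt(-179 + 136)) = (-148 - 277)*((5 + 2*(-14)) + sqrt(-179 + 136)) = -425*((5 - 28) + sqrt(-43)) = -425*(-23 + I*sqrt(43)) = 9775 - 425*I*sqrt(43)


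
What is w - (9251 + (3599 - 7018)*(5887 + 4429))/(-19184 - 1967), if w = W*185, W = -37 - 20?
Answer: -258298448/21151 ≈ -12212.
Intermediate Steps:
W = -57
w = -10545 (w = -57*185 = -10545)
w - (9251 + (3599 - 7018)*(5887 + 4429))/(-19184 - 1967) = -10545 - (9251 + (3599 - 7018)*(5887 + 4429))/(-19184 - 1967) = -10545 - (9251 - 3419*10316)/(-21151) = -10545 - (9251 - 35270404)*(-1)/21151 = -10545 - (-35261153)*(-1)/21151 = -10545 - 1*35261153/21151 = -10545 - 35261153/21151 = -258298448/21151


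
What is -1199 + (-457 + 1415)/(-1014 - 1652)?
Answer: -1598746/1333 ≈ -1199.4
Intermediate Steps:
-1199 + (-457 + 1415)/(-1014 - 1652) = -1199 + 958/(-2666) = -1199 + 958*(-1/2666) = -1199 - 479/1333 = -1598746/1333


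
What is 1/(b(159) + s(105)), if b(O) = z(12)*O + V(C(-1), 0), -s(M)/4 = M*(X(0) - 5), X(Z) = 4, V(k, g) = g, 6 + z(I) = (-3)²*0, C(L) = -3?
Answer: -1/534 ≈ -0.0018727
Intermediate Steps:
z(I) = -6 (z(I) = -6 + (-3)²*0 = -6 + 9*0 = -6 + 0 = -6)
s(M) = 4*M (s(M) = -4*M*(4 - 5) = -4*M*(-1) = -(-4)*M = 4*M)
b(O) = -6*O (b(O) = -6*O + 0 = -6*O)
1/(b(159) + s(105)) = 1/(-6*159 + 4*105) = 1/(-954 + 420) = 1/(-534) = -1/534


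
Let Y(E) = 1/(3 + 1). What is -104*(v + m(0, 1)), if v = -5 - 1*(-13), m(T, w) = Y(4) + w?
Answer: -962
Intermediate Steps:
Y(E) = ¼ (Y(E) = 1/4 = ¼)
m(T, w) = ¼ + w
v = 8 (v = -5 + 13 = 8)
-104*(v + m(0, 1)) = -104*(8 + (¼ + 1)) = -104*(8 + 5/4) = -104*37/4 = -962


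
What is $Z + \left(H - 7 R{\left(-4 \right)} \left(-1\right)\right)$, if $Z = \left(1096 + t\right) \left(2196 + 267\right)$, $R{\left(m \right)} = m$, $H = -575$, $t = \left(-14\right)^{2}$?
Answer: $3181593$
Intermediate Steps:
$t = 196$
$Z = 3182196$ ($Z = \left(1096 + 196\right) \left(2196 + 267\right) = 1292 \cdot 2463 = 3182196$)
$Z + \left(H - 7 R{\left(-4 \right)} \left(-1\right)\right) = 3182196 - \left(575 + 7 \left(-4\right) \left(-1\right)\right) = 3182196 - \left(575 - -28\right) = 3182196 - 603 = 3181593$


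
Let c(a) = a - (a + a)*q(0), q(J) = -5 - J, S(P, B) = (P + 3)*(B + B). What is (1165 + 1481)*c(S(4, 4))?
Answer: 1629936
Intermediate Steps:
S(P, B) = 2*B*(3 + P) (S(P, B) = (3 + P)*(2*B) = 2*B*(3 + P))
c(a) = 11*a (c(a) = a - (a + a)*(-5 - 1*0) = a - 2*a*(-5 + 0) = a - 2*a*(-5) = a - (-10)*a = a + 10*a = 11*a)
(1165 + 1481)*c(S(4, 4)) = (1165 + 1481)*(11*(2*4*(3 + 4))) = 2646*(11*(2*4*7)) = 2646*(11*56) = 2646*616 = 1629936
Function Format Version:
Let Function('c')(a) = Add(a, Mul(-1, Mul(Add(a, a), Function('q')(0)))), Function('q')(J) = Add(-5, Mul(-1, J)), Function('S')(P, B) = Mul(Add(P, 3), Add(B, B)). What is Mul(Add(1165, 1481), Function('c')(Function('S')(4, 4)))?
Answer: 1629936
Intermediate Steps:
Function('S')(P, B) = Mul(2, B, Add(3, P)) (Function('S')(P, B) = Mul(Add(3, P), Mul(2, B)) = Mul(2, B, Add(3, P)))
Function('c')(a) = Mul(11, a) (Function('c')(a) = Add(a, Mul(-1, Mul(Add(a, a), Add(-5, Mul(-1, 0))))) = Add(a, Mul(-1, Mul(Mul(2, a), Add(-5, 0)))) = Add(a, Mul(-1, Mul(Mul(2, a), -5))) = Add(a, Mul(-1, Mul(-10, a))) = Add(a, Mul(10, a)) = Mul(11, a))
Mul(Add(1165, 1481), Function('c')(Function('S')(4, 4))) = Mul(Add(1165, 1481), Mul(11, Mul(2, 4, Add(3, 4)))) = Mul(2646, Mul(11, Mul(2, 4, 7))) = Mul(2646, Mul(11, 56)) = Mul(2646, 616) = 1629936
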